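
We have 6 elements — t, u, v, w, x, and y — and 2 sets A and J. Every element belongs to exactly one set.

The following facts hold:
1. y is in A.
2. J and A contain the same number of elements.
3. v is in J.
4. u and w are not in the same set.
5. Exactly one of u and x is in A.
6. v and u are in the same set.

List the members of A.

From (1): y ∈ A.
From (3): v ∈ J.
(6): u matches v: u ∉ A.
(6): u matches v: u ∈ J.
(4): w ∉ J.
(5) (exactly one): x ∈ A.
Only one set left: w ∈ A.
Suppose t ∈ A: no assignment then satisfies all the clues, so t ∉ A.

A = {w, x, y}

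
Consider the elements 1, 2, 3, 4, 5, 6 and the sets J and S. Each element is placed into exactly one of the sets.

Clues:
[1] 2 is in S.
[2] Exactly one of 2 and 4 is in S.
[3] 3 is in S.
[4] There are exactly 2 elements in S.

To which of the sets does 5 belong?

From (1): 2 ∈ S.
From (3): 3 ∈ S.
(2) (exactly one): 4 ∉ S.
(4): S already has 2, so the rest are out.
Only one set left: 1 ∈ J.
Only one set left: 4 ∈ J.
Only one set left: 5 ∈ J.
Only one set left: 6 ∈ J.

5: J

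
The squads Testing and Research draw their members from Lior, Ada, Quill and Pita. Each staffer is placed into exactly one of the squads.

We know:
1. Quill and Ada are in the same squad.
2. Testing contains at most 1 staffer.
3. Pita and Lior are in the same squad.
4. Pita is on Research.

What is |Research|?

4

From (4): Pita ∈ Research.
(3): Lior matches Pita: Lior ∉ Testing.
(3): Lior matches Pita: Lior ∈ Research.
Suppose Ada ∈ Testing: no assignment then satisfies all the clues, so Ada ∉ Testing.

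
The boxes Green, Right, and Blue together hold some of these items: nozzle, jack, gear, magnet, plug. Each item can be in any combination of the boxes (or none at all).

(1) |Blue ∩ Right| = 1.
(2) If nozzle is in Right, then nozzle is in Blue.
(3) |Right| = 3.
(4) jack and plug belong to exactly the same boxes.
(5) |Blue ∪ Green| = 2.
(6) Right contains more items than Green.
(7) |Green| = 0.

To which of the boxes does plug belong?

plug: Right

(7): Green already has 0, so the rest are out.
Suppose plug ∉ Right: no assignment then satisfies all the clues, so plug ∈ Right.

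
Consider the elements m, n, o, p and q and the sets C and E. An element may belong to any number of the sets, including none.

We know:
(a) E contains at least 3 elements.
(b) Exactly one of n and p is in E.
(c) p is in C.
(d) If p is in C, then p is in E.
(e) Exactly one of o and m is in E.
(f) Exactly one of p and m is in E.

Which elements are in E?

E = {o, p, q}

From (c): p ∈ C.
(d): p ∈ E.
(f) (exactly one): m ∉ E.
(b) (exactly one): n ∉ E.
(e) (exactly one): o ∈ E.
(a): only 3 candidates remain for E, so all are in.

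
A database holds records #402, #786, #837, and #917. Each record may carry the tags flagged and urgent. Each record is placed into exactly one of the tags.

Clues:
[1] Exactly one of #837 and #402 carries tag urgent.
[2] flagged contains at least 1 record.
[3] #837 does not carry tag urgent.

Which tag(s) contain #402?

#402: urgent

From (3): #837 ∉ urgent.
(1) (exactly one): #402 ∈ urgent.
Only one tag left: #837 ∈ flagged.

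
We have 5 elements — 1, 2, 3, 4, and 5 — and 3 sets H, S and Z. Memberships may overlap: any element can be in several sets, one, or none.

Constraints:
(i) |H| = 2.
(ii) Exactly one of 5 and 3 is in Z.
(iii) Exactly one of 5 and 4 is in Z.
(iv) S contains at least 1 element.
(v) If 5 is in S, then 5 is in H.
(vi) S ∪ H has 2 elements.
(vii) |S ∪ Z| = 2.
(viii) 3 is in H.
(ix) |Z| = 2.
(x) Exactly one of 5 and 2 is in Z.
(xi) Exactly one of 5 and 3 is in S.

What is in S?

S = {5}

From (viii): 3 ∈ H.
Suppose 1 ∈ S: no assignment then satisfies all the clues, so 1 ∉ S.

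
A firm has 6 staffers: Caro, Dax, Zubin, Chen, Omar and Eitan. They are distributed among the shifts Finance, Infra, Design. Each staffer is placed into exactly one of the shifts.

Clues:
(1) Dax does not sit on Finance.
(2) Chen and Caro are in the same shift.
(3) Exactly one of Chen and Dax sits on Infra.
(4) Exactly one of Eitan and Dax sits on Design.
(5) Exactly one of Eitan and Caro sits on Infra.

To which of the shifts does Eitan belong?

Eitan: Finance

From (1): Dax ∉ Finance.
Suppose Eitan ∉ Finance: no assignment then satisfies all the clues, so Eitan ∈ Finance.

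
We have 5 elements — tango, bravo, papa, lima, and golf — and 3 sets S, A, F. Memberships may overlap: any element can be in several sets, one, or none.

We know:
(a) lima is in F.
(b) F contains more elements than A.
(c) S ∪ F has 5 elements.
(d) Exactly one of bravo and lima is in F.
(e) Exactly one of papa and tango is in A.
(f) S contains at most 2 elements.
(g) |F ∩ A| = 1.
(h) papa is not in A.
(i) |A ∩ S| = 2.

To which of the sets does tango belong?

tango: A, F, S

From (a): lima ∈ F.
From (h): papa ∉ A.
(d) (exactly one): bravo ∉ F.
(e) (exactly one): tango ∈ A.
Suppose tango ∉ S: no assignment then satisfies all the clues, so tango ∈ S.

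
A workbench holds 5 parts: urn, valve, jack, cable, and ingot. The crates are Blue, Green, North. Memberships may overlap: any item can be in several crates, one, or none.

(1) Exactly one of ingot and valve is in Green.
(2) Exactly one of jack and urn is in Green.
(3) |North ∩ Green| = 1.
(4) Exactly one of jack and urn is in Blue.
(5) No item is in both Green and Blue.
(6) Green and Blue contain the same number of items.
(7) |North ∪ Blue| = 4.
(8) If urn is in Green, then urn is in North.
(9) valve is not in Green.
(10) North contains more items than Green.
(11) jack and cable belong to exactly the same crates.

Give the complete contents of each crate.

From (9): valve ∉ Green.
(1) (exactly one): ingot ∈ Green.
(5) (disjoint): ingot ∉ Blue.
Suppose urn ∈ Blue: no assignment then satisfies all the clues, so urn ∉ Blue.

Blue = {cable, jack}; Green = {ingot, urn}; North = {cable, jack, urn, valve}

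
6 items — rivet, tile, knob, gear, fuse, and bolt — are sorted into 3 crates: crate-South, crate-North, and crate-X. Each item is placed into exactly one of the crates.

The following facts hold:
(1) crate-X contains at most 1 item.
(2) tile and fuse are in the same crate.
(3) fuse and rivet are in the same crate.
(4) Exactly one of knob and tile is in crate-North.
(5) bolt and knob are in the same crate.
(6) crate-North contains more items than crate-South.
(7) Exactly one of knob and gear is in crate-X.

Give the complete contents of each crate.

crate-South = {bolt, knob}; crate-North = {fuse, rivet, tile}; crate-X = {gear}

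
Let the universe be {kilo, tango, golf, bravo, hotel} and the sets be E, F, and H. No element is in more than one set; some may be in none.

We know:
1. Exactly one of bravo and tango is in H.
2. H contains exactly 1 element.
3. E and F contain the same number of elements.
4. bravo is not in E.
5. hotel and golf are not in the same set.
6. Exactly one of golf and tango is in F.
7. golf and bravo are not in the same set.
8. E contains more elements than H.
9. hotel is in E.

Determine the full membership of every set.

E = {hotel, tango}; F = {golf, kilo}; H = {bravo}

From (4): bravo ∉ E.
From (9): hotel ∈ E.
(5): golf ∉ E.
Suppose kilo ∈ E: no assignment then satisfies all the clues, so kilo ∉ E.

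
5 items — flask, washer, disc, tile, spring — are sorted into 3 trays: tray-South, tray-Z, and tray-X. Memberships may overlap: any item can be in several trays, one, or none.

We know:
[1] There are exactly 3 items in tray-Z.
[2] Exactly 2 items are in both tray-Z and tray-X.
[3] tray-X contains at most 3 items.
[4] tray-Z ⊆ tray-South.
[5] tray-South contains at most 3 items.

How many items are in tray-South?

3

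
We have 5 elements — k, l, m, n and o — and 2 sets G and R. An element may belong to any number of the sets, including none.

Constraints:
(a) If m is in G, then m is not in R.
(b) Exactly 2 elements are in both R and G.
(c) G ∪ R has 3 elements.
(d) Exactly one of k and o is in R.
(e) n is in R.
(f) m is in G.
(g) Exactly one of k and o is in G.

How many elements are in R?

2

From (e): n ∈ R.
From (f): m ∈ G.
(a): m ∉ R.
Suppose l ∈ G: no assignment then satisfies all the clues, so l ∉ G.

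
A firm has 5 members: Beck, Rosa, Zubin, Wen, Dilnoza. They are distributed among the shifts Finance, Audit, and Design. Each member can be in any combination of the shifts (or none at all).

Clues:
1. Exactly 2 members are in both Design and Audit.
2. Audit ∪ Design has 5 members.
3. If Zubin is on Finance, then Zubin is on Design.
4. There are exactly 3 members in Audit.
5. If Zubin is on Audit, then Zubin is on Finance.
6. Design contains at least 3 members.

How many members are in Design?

4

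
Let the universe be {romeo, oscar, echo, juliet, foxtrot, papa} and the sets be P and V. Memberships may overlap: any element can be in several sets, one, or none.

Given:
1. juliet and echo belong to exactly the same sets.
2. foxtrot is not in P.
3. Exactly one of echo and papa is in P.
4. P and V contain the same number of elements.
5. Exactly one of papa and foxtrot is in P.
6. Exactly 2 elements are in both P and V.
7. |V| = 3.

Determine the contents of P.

P = {oscar, papa, romeo}

From (2): foxtrot ∉ P.
(5) (exactly one): papa ∈ P.
(3) (exactly one): echo ∉ P.
(1): juliet matches echo: juliet ∉ P.
Suppose romeo ∉ P: no assignment then satisfies all the clues, so romeo ∈ P.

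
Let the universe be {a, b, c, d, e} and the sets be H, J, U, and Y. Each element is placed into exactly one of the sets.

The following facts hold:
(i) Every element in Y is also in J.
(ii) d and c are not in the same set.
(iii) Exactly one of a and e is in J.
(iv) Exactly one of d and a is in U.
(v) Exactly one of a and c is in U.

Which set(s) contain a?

a: U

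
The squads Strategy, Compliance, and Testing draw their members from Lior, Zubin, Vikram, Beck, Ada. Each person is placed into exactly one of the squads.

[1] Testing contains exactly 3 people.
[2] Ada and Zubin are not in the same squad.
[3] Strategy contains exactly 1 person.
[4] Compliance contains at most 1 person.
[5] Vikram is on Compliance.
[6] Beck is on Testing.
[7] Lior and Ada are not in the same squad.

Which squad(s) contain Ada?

From (5): Vikram ∈ Compliance.
From (6): Beck ∈ Testing.
(4): Compliance already has 1, so the rest are out.
Suppose Ada ∉ Strategy: no assignment then satisfies all the clues, so Ada ∈ Strategy.

Ada: Strategy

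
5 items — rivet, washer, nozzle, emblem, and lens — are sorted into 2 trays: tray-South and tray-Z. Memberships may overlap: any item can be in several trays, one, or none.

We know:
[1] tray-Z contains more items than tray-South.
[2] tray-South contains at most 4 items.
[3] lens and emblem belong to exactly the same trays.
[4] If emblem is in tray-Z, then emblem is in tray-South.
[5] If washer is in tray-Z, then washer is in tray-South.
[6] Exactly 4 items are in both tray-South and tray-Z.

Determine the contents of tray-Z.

tray-Z = {emblem, lens, nozzle, rivet, washer}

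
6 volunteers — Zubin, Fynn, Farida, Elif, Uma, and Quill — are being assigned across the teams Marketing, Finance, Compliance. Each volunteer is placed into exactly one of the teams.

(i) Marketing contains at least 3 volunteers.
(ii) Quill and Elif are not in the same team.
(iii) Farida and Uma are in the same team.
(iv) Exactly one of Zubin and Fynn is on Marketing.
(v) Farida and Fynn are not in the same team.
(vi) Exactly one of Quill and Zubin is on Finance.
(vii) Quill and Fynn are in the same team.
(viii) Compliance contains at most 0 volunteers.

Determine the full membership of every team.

Marketing = {Elif, Farida, Uma, Zubin}; Finance = {Fynn, Quill}; Compliance = {}

(viii): Compliance already has 0, so the rest are out.
Suppose Zubin ∉ Marketing: no assignment then satisfies all the clues, so Zubin ∈ Marketing.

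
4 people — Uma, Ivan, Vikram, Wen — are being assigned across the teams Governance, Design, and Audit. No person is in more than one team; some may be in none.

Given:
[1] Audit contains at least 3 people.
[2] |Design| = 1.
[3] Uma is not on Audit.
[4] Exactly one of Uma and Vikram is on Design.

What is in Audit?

From (3): Uma ∉ Audit.
(1): only 3 candidates remain for Audit, so all are in.
(2): only 1 candidates remain for Design, so all are in.

Audit = {Ivan, Vikram, Wen}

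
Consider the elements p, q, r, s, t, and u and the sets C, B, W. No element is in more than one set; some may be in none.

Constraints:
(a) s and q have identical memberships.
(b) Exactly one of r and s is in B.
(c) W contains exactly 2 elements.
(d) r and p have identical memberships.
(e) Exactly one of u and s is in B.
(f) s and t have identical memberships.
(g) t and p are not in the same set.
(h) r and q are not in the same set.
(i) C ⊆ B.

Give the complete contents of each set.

C = {}; B = {q, s, t}; W = {p, r}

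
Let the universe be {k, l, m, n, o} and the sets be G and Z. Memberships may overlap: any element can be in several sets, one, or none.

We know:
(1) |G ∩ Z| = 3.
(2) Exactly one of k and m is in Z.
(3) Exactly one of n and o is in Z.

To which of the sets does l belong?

l: G, Z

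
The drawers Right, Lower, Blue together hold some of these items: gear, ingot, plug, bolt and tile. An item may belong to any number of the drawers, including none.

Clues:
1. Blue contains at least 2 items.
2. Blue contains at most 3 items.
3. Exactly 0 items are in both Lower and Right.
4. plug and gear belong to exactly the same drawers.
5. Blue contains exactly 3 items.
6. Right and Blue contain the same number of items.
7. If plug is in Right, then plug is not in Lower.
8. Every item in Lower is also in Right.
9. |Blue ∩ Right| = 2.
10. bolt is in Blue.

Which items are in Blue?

Blue = {bolt, gear, plug}

From (10): bolt ∈ Blue.
Suppose gear ∉ Blue: no assignment then satisfies all the clues, so gear ∈ Blue.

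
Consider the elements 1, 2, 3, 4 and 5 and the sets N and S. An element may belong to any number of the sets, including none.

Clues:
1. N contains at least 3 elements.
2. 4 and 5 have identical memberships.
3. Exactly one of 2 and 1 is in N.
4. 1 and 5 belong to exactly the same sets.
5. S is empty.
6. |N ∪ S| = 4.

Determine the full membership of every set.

(5): S already has 0, so the rest are out.
Suppose 1 ∉ N: no assignment then satisfies all the clues, so 1 ∈ N.

N = {1, 3, 4, 5}; S = {}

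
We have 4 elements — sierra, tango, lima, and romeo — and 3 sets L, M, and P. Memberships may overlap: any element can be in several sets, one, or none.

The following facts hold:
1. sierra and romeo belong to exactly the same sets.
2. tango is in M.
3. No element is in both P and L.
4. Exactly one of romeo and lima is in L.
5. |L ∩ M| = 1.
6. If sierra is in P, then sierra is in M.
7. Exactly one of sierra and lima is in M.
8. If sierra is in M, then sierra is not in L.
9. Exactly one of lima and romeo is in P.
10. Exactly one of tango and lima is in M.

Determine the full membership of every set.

From (2): tango ∈ M.
(10) (exactly one): lima ∉ M.
(7) (exactly one): sierra ∈ M.
(8): sierra ∉ L.
(1): romeo matches sierra: romeo ∉ L.
(1): romeo matches sierra: romeo ∈ M.
(4) (exactly one): lima ∈ L.
(3) (disjoint): lima ∉ P.
(9) (exactly one): romeo ∈ P.
(1): sierra matches romeo: sierra ∈ P.
Suppose tango ∉ L: no assignment then satisfies all the clues, so tango ∈ L.

L = {lima, tango}; M = {romeo, sierra, tango}; P = {romeo, sierra}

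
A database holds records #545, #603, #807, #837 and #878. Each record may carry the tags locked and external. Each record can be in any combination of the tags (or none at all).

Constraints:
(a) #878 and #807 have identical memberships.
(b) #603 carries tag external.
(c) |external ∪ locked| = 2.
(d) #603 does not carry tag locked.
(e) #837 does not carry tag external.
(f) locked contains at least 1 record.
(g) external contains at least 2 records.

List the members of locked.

From (b): #603 ∈ external.
From (d): #603 ∉ locked.
From (e): #837 ∉ external.
Suppose #545 ∉ locked: no assignment then satisfies all the clues, so #545 ∈ locked.

locked = {#545}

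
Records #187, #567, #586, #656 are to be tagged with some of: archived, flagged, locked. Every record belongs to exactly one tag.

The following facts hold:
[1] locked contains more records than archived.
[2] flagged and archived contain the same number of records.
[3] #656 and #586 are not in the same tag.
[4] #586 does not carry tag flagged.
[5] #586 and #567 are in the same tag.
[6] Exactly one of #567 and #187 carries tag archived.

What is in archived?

archived = {#187}

From (4): #586 ∉ flagged.
(5): #567 matches #586: #567 ∉ flagged.
Suppose #187 ∉ archived: no assignment then satisfies all the clues, so #187 ∈ archived.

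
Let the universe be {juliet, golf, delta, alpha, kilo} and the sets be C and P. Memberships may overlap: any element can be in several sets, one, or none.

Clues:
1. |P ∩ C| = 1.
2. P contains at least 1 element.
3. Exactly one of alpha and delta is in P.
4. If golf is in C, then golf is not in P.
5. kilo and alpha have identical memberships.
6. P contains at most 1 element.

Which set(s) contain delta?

delta: C, P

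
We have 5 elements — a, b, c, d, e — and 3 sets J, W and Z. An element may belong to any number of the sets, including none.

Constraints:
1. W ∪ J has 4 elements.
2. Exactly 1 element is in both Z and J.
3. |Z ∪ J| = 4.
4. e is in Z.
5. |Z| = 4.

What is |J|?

1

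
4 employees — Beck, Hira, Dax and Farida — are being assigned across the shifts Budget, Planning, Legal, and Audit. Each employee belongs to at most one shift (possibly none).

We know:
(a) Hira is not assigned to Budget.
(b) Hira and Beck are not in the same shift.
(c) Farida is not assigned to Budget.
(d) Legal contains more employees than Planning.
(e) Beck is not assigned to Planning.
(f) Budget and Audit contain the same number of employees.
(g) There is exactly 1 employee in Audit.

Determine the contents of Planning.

From (a): Hira ∉ Budget.
From (c): Farida ∉ Budget.
From (e): Beck ∉ Planning.
Suppose Hira ∈ Planning: no assignment then satisfies all the clues, so Hira ∉ Planning.

Planning = {}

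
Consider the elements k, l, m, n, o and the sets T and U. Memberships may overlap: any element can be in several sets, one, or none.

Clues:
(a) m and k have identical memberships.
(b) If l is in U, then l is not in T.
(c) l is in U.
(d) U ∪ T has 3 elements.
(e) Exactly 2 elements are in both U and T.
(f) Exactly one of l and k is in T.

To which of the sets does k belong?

From (c): l ∈ U.
(b): l ∉ T.
(f) (exactly one): k ∈ T.
(a): m matches k: m ∈ T.
Suppose k ∉ U: no assignment then satisfies all the clues, so k ∈ U.

k: T, U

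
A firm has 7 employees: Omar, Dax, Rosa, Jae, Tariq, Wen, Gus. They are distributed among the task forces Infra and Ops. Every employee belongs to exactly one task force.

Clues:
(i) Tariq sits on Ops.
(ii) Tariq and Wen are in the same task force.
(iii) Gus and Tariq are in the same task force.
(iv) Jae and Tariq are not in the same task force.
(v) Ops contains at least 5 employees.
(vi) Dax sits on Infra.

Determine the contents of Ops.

Ops = {Gus, Omar, Rosa, Tariq, Wen}

From (i): Tariq ∈ Ops.
From (vi): Dax ∈ Infra.
(ii): Wen matches Tariq: Wen ∉ Infra.
(ii): Wen matches Tariq: Wen ∈ Ops.
(iii): Gus matches Tariq: Gus ∉ Infra.
(iii): Gus matches Tariq: Gus ∈ Ops.
(iv): Jae ∉ Ops.
(v): only 5 candidates remain for Ops, so all are in.
Only one task force left: Jae ∈ Infra.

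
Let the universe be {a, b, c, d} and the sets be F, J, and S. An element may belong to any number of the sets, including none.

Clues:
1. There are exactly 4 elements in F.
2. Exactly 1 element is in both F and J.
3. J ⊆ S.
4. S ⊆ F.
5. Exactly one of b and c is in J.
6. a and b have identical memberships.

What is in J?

J = {c}

(1): only 4 candidates remain for F, so all are in.
Suppose a ∈ J: no assignment then satisfies all the clues, so a ∉ J.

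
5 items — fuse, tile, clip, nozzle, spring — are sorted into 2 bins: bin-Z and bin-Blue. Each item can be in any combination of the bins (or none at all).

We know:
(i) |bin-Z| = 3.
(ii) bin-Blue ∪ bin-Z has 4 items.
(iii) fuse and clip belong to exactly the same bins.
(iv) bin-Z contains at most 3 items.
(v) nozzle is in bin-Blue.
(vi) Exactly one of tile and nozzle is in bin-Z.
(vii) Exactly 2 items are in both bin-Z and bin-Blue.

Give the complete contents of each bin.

bin-Z = {clip, fuse, tile}; bin-Blue = {clip, fuse, nozzle}

From (v): nozzle ∈ bin-Blue.
Suppose fuse ∉ bin-Z: no assignment then satisfies all the clues, so fuse ∈ bin-Z.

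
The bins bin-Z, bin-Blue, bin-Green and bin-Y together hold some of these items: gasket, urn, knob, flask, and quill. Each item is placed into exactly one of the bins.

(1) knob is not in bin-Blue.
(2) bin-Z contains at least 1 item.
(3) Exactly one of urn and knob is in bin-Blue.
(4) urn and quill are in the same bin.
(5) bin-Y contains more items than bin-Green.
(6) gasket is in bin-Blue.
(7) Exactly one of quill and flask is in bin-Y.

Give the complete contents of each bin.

bin-Z = {knob}; bin-Blue = {gasket, quill, urn}; bin-Green = {}; bin-Y = {flask}

From (1): knob ∉ bin-Blue.
From (6): gasket ∈ bin-Blue.
(3) (exactly one): urn ∈ bin-Blue.
(4): quill matches urn: quill ∉ bin-Z.
(4): quill matches urn: quill ∈ bin-Blue.
(7) (exactly one): flask ∈ bin-Y.
(2): only 1 candidates remain for bin-Z, so all are in.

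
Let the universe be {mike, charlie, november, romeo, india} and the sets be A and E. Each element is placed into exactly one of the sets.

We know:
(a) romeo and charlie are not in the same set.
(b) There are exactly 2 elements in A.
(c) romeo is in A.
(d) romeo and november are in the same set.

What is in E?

E = {charlie, india, mike}

From (c): romeo ∈ A.
(a): charlie ∉ A.
(d): november matches romeo: november ∈ A.
Only one set left: charlie ∈ E.
(b): A already has 2, so the rest are out.
Only one set left: mike ∈ E.
Only one set left: india ∈ E.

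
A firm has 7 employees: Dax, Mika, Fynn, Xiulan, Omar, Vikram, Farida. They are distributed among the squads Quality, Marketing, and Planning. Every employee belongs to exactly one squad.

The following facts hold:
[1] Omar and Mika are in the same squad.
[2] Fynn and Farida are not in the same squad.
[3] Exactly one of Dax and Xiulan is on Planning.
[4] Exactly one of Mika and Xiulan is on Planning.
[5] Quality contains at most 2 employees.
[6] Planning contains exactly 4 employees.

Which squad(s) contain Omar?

Omar: Planning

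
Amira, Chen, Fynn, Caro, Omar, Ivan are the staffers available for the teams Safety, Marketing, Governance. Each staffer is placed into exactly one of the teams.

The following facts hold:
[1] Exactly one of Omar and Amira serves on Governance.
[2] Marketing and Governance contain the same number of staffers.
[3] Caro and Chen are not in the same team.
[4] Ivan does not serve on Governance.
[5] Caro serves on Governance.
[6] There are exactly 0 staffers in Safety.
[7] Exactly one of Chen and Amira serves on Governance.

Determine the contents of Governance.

Governance = {Amira, Caro, Fynn}

From (4): Ivan ∉ Governance.
From (5): Caro ∈ Governance.
(3): Chen ∉ Governance.
(6): Safety already has 0, so the rest are out.
(7) (exactly one): Amira ∈ Governance.
Only one team left: Chen ∈ Marketing.
Only one team left: Ivan ∈ Marketing.
(1) (exactly one): Omar ∉ Governance.
Only one team left: Omar ∈ Marketing.
Suppose Fynn ∉ Governance: no assignment then satisfies all the clues, so Fynn ∈ Governance.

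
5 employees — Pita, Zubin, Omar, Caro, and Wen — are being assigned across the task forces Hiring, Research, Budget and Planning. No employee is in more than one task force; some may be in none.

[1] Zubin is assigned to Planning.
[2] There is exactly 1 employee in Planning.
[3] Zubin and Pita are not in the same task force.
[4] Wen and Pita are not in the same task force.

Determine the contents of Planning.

Planning = {Zubin}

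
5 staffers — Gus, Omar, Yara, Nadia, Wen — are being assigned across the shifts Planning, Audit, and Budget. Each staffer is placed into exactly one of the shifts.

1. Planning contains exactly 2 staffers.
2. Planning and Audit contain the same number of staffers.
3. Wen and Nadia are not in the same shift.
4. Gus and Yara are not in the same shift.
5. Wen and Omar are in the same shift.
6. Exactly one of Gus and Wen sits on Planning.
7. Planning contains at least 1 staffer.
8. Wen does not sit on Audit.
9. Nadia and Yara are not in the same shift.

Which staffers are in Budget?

From (8): Wen ∉ Audit.
(5): Omar matches Wen: Omar ∉ Audit.
Suppose Gus ∈ Budget: no assignment then satisfies all the clues, so Gus ∉ Budget.

Budget = {Yara}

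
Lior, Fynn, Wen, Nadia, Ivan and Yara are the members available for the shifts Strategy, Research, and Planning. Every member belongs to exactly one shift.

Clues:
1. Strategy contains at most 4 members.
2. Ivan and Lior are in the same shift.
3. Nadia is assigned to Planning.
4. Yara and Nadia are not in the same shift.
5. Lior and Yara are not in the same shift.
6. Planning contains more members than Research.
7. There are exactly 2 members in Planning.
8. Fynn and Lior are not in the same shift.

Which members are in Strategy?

Strategy = {Ivan, Lior, Wen}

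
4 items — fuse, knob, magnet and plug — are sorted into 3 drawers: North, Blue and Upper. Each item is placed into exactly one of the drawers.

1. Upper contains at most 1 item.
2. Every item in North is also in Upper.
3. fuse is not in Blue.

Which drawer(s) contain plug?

plug: Blue

From (3): fuse ∉ Blue.
Suppose plug ∈ North: no assignment then satisfies all the clues, so plug ∉ North.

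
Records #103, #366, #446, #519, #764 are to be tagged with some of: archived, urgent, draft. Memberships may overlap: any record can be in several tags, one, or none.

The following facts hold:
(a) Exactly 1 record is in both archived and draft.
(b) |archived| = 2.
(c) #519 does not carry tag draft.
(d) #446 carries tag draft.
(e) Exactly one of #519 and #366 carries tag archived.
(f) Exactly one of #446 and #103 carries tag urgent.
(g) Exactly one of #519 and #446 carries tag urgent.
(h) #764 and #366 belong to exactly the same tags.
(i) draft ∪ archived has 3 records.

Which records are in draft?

draft = {#103, #446}

From (c): #519 ∉ draft.
From (d): #446 ∈ draft.
Suppose #103 ∉ draft: no assignment then satisfies all the clues, so #103 ∈ draft.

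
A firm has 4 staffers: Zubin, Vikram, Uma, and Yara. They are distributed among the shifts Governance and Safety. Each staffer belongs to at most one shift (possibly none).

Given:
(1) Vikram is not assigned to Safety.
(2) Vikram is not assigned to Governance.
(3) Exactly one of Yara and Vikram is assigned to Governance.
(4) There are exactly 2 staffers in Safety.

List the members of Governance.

From (1): Vikram ∉ Safety.
From (2): Vikram ∉ Governance.
(3) (exactly one): Yara ∈ Governance.
(4): only 2 candidates remain for Safety, so all are in.

Governance = {Yara}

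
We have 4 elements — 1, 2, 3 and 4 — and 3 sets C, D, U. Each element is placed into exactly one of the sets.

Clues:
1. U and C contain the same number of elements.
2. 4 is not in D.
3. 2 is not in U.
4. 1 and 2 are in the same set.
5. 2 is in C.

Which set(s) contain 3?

3: U

From (2): 4 ∉ D.
From (3): 2 ∉ U.
From (5): 2 ∈ C.
(4): 1 matches 2: 1 ∈ C.
Suppose 3 ∈ C: no assignment then satisfies all the clues, so 3 ∉ C.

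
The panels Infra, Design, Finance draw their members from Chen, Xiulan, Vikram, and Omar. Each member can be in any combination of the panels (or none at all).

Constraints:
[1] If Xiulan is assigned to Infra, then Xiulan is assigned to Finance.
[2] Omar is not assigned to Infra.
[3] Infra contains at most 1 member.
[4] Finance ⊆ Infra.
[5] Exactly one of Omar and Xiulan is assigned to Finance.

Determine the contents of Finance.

Finance = {Xiulan}

From (2): Omar ∉ Infra.
(4) contrapositive: Omar ∉ Finance.
(5) (exactly one): Xiulan ∈ Finance.
(4) with Xiulan ∈ Finance: Xiulan ∈ Infra.
(3): Infra already has 1, so the rest are out.
(4) contrapositive: Chen ∉ Finance.
(4) contrapositive: Vikram ∉ Finance.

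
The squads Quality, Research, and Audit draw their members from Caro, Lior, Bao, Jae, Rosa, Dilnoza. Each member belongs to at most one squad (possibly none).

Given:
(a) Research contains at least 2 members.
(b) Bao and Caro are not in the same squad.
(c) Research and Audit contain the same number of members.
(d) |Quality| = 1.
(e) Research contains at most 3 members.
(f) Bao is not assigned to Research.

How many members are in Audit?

2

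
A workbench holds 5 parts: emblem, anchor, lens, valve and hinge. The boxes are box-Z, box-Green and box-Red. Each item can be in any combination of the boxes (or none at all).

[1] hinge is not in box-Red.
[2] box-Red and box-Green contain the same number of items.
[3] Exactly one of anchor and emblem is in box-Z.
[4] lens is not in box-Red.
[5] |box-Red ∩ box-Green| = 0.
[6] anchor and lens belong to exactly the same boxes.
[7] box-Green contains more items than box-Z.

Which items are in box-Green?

box-Green = {anchor, lens}

From (1): hinge ∉ box-Red.
From (4): lens ∉ box-Red.
(6): anchor matches lens: anchor ∉ box-Red.
Suppose emblem ∈ box-Green: no assignment then satisfies all the clues, so emblem ∉ box-Green.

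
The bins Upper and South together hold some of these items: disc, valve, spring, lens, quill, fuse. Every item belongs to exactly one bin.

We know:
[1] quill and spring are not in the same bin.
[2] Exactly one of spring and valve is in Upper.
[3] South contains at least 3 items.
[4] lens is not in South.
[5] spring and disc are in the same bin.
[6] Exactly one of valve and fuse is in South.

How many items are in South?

3

From (4): lens ∉ South.
Only one bin left: lens ∈ Upper.
Suppose disc ∈ Upper: no assignment then satisfies all the clues, so disc ∉ Upper.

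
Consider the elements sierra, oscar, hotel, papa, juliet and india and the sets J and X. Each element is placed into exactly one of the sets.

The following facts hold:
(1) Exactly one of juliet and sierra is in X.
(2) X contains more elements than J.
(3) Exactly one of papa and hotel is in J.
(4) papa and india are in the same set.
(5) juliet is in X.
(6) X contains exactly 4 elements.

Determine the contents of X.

X = {india, juliet, oscar, papa}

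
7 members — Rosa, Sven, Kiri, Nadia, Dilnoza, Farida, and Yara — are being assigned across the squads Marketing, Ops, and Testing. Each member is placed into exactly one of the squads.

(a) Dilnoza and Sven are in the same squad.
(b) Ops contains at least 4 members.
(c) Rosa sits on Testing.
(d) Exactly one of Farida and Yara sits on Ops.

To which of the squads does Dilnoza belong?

Dilnoza: Ops

From (c): Rosa ∈ Testing.
Suppose Dilnoza ∈ Marketing: no assignment then satisfies all the clues, so Dilnoza ∉ Marketing.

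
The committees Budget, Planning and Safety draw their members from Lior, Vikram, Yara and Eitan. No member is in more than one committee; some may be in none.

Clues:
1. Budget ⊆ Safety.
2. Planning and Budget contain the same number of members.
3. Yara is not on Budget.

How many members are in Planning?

0

From (3): Yara ∉ Budget.
Suppose Lior ∈ Budget: no assignment then satisfies all the clues, so Lior ∉ Budget.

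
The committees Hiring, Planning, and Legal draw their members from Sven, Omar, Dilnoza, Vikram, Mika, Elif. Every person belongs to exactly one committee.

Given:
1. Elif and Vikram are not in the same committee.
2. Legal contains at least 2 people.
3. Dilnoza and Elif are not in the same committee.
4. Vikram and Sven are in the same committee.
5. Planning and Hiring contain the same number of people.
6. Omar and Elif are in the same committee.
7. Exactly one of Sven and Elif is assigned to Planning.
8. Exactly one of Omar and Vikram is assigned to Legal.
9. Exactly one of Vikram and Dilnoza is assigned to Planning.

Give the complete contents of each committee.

Hiring = {Dilnoza, Mika}; Planning = {Sven, Vikram}; Legal = {Elif, Omar}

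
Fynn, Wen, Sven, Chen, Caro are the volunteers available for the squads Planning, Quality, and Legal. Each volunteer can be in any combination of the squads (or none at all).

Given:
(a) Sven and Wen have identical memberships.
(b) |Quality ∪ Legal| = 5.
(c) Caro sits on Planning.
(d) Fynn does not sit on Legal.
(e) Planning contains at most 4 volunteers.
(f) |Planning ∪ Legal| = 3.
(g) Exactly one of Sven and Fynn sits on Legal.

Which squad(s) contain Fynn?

Fynn: Quality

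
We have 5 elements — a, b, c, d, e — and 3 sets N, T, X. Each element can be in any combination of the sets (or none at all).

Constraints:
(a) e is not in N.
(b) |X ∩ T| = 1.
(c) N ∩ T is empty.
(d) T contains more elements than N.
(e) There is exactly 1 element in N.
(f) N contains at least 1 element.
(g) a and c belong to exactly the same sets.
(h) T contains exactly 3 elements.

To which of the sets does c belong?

From (a): e ∉ N.
Suppose c ∈ N: no assignment then satisfies all the clues, so c ∉ N.

c: T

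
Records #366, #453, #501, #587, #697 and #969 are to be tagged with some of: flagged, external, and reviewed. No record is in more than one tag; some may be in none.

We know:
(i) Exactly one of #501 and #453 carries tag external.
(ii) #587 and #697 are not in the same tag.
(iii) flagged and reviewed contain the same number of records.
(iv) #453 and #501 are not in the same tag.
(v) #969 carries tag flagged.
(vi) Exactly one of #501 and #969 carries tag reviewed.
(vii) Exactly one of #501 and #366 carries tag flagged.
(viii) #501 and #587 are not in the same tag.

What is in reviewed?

From (v): #969 ∈ flagged.
(vi) (exactly one): #501 ∈ reviewed.
(vii) (exactly one): #366 ∈ flagged.
(viii): #587 ∉ reviewed.
(i) (exactly one): #453 ∈ external.
Suppose #697 ∉ reviewed: no assignment then satisfies all the clues, so #697 ∈ reviewed.

reviewed = {#501, #697}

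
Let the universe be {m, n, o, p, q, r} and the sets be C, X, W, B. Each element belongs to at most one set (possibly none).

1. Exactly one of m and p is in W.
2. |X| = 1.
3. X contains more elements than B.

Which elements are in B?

B = {}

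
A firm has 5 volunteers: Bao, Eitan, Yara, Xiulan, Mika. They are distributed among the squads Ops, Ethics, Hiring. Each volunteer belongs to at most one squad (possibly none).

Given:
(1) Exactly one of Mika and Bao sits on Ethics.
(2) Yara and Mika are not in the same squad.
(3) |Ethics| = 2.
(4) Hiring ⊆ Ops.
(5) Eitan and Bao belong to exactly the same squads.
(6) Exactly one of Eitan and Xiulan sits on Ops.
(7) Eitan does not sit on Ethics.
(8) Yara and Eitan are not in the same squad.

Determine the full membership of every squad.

From (7): Eitan ∉ Ethics.
(5): Bao matches Eitan: Bao ∉ Ethics.
(1) (exactly one): Mika ∈ Ethics.
(2): Yara ∉ Ethics.
(3): only 2 candidates remain for Ethics, so all are in.
(6) (exactly one): Eitan ∈ Ops.
(8): Yara ∉ Ops.
(4) contrapositive: Yara ∉ Hiring.
(5): Bao matches Eitan: Bao ∈ Ops.

Ops = {Bao, Eitan}; Ethics = {Mika, Xiulan}; Hiring = {}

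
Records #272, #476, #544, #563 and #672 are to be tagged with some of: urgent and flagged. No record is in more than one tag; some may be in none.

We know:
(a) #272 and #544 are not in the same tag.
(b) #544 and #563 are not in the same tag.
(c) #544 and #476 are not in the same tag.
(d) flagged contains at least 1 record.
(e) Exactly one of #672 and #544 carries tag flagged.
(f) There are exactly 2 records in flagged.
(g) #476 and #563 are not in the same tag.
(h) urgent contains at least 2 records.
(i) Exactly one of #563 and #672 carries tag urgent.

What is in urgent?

urgent = {#272, #563}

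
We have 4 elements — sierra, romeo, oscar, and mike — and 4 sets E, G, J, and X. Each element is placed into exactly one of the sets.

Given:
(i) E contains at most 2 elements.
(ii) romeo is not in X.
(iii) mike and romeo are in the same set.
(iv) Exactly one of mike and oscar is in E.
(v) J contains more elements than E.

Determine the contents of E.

E = {oscar}

From (ii): romeo ∉ X.
(iii): mike matches romeo: mike ∉ X.
Suppose sierra ∈ E: no assignment then satisfies all the clues, so sierra ∉ E.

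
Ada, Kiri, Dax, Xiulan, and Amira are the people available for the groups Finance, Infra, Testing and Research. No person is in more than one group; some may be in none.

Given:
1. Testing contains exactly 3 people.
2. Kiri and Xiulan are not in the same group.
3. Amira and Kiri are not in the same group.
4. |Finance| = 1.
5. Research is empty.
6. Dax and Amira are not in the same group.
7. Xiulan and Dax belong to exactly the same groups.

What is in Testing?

Testing = {Ada, Dax, Xiulan}

(5): Research already has 0, so the rest are out.
Suppose Ada ∉ Testing: no assignment then satisfies all the clues, so Ada ∈ Testing.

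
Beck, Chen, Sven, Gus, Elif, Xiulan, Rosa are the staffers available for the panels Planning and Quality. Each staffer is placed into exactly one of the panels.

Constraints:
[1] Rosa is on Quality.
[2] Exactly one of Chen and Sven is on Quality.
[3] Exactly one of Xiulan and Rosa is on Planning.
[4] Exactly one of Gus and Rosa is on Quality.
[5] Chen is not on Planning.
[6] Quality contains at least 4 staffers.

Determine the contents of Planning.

Planning = {Gus, Sven, Xiulan}

From (1): Rosa ∈ Quality.
From (5): Chen ∉ Planning.
(3) (exactly one): Xiulan ∈ Planning.
(4) (exactly one): Gus ∉ Quality.
Only one panel left: Chen ∈ Quality.
Only one panel left: Gus ∈ Planning.
(2) (exactly one): Sven ∉ Quality.
(6): only 4 candidates remain for Quality, so all are in.
Only one panel left: Sven ∈ Planning.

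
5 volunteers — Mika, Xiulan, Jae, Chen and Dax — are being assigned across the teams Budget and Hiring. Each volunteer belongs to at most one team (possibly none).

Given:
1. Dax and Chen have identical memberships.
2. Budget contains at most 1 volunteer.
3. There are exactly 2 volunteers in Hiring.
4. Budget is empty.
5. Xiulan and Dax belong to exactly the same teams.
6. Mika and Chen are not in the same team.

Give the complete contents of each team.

Budget = {}; Hiring = {Jae, Mika}

(4): Budget already has 0, so the rest are out.
Suppose Mika ∉ Hiring: no assignment then satisfies all the clues, so Mika ∈ Hiring.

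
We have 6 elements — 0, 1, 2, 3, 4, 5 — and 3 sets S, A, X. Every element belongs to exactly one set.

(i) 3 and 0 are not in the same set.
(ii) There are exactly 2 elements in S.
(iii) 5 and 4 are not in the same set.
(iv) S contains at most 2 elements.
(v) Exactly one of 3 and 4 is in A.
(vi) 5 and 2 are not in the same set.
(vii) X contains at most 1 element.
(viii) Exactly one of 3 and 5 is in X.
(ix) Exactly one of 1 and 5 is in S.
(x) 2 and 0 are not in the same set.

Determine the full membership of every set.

S = {0, 5}; A = {1, 2, 4}; X = {3}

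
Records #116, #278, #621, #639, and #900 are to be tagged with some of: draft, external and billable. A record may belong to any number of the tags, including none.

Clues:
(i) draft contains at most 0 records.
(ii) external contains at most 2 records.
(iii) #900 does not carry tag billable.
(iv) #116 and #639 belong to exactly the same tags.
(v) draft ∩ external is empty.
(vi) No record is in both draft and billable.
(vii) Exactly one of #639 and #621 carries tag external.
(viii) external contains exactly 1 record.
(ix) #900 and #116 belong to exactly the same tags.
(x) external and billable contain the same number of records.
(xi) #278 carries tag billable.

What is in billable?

From (iii): #900 ∉ billable.
From (xi): #278 ∈ billable.
(i): draft already has 0, so the rest are out.
(ix): #116 matches #900: #116 ∉ billable.
(iv): #639 matches #116: #639 ∉ billable.
Suppose #621 ∈ billable: no assignment then satisfies all the clues, so #621 ∉ billable.

billable = {#278}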